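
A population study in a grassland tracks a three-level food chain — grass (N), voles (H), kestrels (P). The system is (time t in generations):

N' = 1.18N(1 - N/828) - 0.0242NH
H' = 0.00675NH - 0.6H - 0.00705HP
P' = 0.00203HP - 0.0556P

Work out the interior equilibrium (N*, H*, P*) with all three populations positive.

N* ≈ 363, H* ≈ 27.4, P* ≈ 262

From dP/dt = 0: 0.00203H* = 0.0556, so H* = 27.4.
From dN/dt = 0: 1.18(1 - N*/828) = 0.0242·27.4, giving N* = 828·(1 - 0.562) = 363.
From dH/dt = 0: 0.00675·363 - 0.6 = 0.00705P*, so P* = 1.85/0.00705 = 262.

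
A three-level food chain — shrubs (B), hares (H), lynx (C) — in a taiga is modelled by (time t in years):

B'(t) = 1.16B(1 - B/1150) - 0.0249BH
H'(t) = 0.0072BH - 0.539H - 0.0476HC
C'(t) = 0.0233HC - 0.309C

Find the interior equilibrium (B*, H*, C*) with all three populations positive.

B* ≈ 823, H* ≈ 13.3, C* ≈ 113

From dC/dt = 0: 0.0233H* = 0.309, so H* = 13.3.
From dB/dt = 0: 1.16(1 - B*/1150) = 0.0249·13.3, giving B* = 1150·(1 - 0.285) = 823.
From dH/dt = 0: 0.0072·823 - 0.539 = 0.0476C*, so C* = 5.38/0.0476 = 113.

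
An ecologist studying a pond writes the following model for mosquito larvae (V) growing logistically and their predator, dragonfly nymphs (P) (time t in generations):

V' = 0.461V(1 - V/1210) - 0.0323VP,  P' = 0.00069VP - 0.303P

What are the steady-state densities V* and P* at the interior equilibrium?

From dP/dt = 0 with P > 0: 0.00069V* = 0.303, so V* = 439.
Substitute into dV/dt = 0: 0.461(1 - 439/1210) = 0.0323P*.
The bracket is 0.637, giving P* = 0.294/0.0323 = 9.09.

V* ≈ 439, P* ≈ 9.09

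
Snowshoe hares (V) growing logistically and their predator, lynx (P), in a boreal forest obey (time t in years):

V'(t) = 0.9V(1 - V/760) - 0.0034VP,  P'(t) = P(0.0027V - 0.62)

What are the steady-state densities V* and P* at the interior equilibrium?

From dP/dt = 0 with P > 0: 0.0027V* = 0.62, so V* = 230.
Substitute into dV/dt = 0: 0.9(1 - 230/760) = 0.0034P*.
The bracket is 0.698, giving P* = 0.628/0.0034 = 185.

V* ≈ 230, P* ≈ 185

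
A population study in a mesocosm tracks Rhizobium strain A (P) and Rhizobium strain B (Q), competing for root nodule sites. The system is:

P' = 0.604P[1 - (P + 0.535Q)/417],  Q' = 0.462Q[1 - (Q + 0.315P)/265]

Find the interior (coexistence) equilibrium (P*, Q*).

P* ≈ 331, Q* ≈ 161

Setting both brackets to zero gives the nullclines P + 0.535Q = 417 and 0.315P + Q = 265.
Substituting Q = 265 - 0.315P into the first: P(1 - 0.535·0.315) = 417 - 0.535·265.
So P* = 275/0.831 = 331, and then Q* = 265 - 0.315·331 = 161.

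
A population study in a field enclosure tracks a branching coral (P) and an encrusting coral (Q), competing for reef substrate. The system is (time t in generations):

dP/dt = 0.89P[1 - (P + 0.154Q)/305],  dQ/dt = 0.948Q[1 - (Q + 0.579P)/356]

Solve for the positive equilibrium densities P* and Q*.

Setting both brackets to zero gives the nullclines P + 0.154Q = 305 and 0.579P + Q = 356.
Substituting Q = 356 - 0.579P into the first: P(1 - 0.154·0.579) = 305 - 0.154·356.
So P* = 250/0.911 = 275, and then Q* = 356 - 0.579·275 = 197.

P* ≈ 275, Q* ≈ 197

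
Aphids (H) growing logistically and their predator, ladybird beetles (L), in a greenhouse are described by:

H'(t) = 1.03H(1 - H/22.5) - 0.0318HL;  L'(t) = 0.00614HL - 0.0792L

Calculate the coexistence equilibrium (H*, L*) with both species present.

From dL/dt = 0 with L > 0: 0.00614H* = 0.0792, so H* = 12.9.
Substitute into dH/dt = 0: 1.03(1 - 12.9/22.5) = 0.0318L*.
The bracket is 0.427, giving L* = 0.44/0.0318 = 13.8.

H* ≈ 12.9, L* ≈ 13.8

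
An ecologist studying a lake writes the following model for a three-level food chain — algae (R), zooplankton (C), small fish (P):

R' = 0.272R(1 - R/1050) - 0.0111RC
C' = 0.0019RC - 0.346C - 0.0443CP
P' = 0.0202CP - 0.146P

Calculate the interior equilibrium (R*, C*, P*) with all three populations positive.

From dP/dt = 0: 0.0202C* = 0.146, so C* = 7.23.
From dR/dt = 0: 0.272(1 - R*/1050) = 0.0111·7.23, giving R* = 1050·(1 - 0.295) = 740.
From dC/dt = 0: 0.0019·740 - 0.346 = 0.0443P*, so P* = 1.06/0.0443 = 23.9.

R* ≈ 740, C* ≈ 7.23, P* ≈ 23.9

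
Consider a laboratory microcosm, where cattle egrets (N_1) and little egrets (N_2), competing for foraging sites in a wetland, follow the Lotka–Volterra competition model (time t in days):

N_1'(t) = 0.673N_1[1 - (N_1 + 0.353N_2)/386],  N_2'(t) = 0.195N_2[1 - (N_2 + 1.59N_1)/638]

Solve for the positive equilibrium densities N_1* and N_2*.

N_1* ≈ 366, N_2* ≈ 55.3

Setting both brackets to zero gives the nullclines N_1 + 0.353N_2 = 386 and 1.59N_1 + N_2 = 638.
Substituting N_2 = 638 - 1.59N_1 into the first: N_1(1 - 0.353·1.59) = 386 - 0.353·638.
So N_1* = 161/0.439 = 366, and then N_2* = 638 - 1.59·366 = 55.3.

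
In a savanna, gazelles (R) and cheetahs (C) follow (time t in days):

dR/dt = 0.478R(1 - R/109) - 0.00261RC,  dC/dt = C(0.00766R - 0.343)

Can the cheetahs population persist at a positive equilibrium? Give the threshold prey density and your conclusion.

Threshold R = 44.8; K > 44.8, so yes, the predator persists.

The predator equation gives dC/dt > 0 only when R > 0.343/0.00766 = 44.8.
Without the predator, R → K = 109. Since 109 > 44.8, the predator can invade and persist.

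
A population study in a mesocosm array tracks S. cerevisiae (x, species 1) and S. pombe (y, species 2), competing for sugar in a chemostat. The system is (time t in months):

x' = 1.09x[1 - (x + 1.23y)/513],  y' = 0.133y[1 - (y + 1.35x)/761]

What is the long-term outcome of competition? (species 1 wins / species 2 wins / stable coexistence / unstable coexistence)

species 2 excludes species 1

Compare the nullcline intercepts: K1/α12 = 513/1.23 = 417 < K2 = 761; K2/α21 = 761/1.35 = 564 > K1 = 513.
Since the inequalities point opposite ways, species 2 can invade but species 1 cannot.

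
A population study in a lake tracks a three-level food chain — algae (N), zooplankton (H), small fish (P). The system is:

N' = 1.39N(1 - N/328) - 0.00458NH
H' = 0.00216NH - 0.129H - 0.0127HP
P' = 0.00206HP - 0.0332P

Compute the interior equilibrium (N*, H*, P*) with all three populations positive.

From dP/dt = 0: 0.00206H* = 0.0332, so H* = 16.1.
From dN/dt = 0: 1.39(1 - N*/328) = 0.00458·16.1, giving N* = 328·(1 - 0.0531) = 311.
From dH/dt = 0: 0.00216·311 - 0.129 = 0.0127P*, so P* = 0.542/0.0127 = 42.7.

N* ≈ 311, H* ≈ 16.1, P* ≈ 42.7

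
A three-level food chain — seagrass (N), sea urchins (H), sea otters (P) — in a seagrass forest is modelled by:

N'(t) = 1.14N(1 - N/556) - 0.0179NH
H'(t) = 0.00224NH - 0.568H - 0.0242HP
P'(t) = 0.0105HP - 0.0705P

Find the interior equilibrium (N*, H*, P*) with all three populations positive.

N* ≈ 497, H* ≈ 6.71, P* ≈ 22.6

From dP/dt = 0: 0.0105H* = 0.0705, so H* = 6.71.
From dN/dt = 0: 1.14(1 - N*/556) = 0.0179·6.71, giving N* = 556·(1 - 0.105) = 497.
From dH/dt = 0: 0.00224·497 - 0.568 = 0.0242P*, so P* = 0.546/0.0242 = 22.6.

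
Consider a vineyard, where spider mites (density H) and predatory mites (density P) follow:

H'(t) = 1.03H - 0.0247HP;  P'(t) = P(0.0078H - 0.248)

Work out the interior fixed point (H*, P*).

H* ≈ 31.8, P* ≈ 41.7

Set dP/dt = 0 with P > 0: 0.0078H - 0.248 = 0, so H* = 0.248/0.0078 = 31.8.
Set dH/dt = 0 with H > 0: 1.03 - 0.0247P = 0, so P* = 1.03/0.0247 = 41.7.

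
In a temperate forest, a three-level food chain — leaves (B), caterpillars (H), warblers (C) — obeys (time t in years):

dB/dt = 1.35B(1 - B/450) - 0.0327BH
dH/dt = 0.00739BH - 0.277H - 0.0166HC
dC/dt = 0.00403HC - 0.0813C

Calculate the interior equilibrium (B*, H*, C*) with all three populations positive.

B* ≈ 230, H* ≈ 20.2, C* ≈ 85.8

From dC/dt = 0: 0.00403H* = 0.0813, so H* = 20.2.
From dB/dt = 0: 1.35(1 - B*/450) = 0.0327·20.2, giving B* = 450·(1 - 0.489) = 230.
From dH/dt = 0: 0.00739·230 - 0.277 = 0.0166C*, so C* = 1.42/0.0166 = 85.8.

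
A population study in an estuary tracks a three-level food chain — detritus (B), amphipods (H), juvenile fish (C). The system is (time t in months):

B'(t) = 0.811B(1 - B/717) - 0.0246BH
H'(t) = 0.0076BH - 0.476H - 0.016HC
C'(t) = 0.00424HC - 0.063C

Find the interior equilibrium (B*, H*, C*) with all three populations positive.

From dC/dt = 0: 0.00424H* = 0.063, so H* = 14.9.
From dB/dt = 0: 0.811(1 - B*/717) = 0.0246·14.9, giving B* = 717·(1 - 0.451) = 394.
From dH/dt = 0: 0.0076·394 - 0.476 = 0.016C*, so C* = 2.52/0.016 = 157.

B* ≈ 394, H* ≈ 14.9, C* ≈ 157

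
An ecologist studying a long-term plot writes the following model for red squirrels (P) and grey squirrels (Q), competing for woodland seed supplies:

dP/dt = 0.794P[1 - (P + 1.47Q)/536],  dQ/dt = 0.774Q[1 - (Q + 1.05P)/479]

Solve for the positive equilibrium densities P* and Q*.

Setting both brackets to zero gives the nullclines P + 1.47Q = 536 and 1.05P + Q = 479.
Substituting Q = 479 - 1.05P into the first: P(1 - 1.47·1.05) = 536 - 1.47·479.
So P* = -168/-0.544 = 309, and then Q* = 479 - 1.05·309 = 154.

P* ≈ 309, Q* ≈ 154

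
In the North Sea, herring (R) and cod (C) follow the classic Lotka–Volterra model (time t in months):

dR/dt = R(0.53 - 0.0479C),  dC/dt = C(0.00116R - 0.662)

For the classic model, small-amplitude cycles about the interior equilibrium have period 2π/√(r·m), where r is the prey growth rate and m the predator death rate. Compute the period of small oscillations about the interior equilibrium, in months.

Here r = 0.53 and m = 0.662, so r·m = 0.351.
ω = √0.351 = 0.592 per month, hence T = 2π/ω ≈ 10.6 months.

T ≈ 10.6 months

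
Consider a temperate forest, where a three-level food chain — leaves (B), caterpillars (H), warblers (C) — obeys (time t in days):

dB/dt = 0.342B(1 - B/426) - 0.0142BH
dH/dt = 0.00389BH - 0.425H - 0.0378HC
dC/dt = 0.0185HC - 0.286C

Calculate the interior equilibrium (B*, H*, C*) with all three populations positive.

From dC/dt = 0: 0.0185H* = 0.286, so H* = 15.5.
From dB/dt = 0: 0.342(1 - B*/426) = 0.0142·15.5, giving B* = 426·(1 - 0.642) = 153.
From dH/dt = 0: 0.00389·153 - 0.425 = 0.0378C*, so C* = 0.168/0.0378 = 4.46.

B* ≈ 153, H* ≈ 15.5, C* ≈ 4.46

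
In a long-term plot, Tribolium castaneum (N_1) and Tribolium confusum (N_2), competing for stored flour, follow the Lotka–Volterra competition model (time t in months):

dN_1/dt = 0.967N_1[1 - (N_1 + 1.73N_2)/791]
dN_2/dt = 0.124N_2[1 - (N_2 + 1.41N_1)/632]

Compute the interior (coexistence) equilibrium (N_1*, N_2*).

N_1* ≈ 210, N_2* ≈ 336

Setting both brackets to zero gives the nullclines N_1 + 1.73N_2 = 791 and 1.41N_1 + N_2 = 632.
Substituting N_2 = 632 - 1.41N_1 into the first: N_1(1 - 1.73·1.41) = 791 - 1.73·632.
So N_1* = -302/-1.44 = 210, and then N_2* = 632 - 1.41·210 = 336.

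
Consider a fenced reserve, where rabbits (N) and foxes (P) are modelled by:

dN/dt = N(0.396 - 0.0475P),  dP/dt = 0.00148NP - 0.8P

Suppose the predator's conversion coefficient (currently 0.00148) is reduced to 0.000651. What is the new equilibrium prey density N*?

At the interior fixed point, setting dP/dt = 0 with P > 0 fixes N* = (predator death rate)/(NP coefficient) — independent of the other coefficients.
With the change, N* = 0.8/0.000651 = 1230; it rises from 541.

N* ≈ 1230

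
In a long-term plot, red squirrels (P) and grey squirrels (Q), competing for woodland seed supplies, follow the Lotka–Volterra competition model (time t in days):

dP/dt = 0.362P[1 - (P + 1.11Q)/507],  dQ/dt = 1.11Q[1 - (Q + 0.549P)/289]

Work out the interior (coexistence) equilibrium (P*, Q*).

P* ≈ 477, Q* ≈ 27.3

Setting both brackets to zero gives the nullclines P + 1.11Q = 507 and 0.549P + Q = 289.
Substituting Q = 289 - 0.549P into the first: P(1 - 1.11·0.549) = 507 - 1.11·289.
So P* = 186/0.391 = 477, and then Q* = 289 - 0.549·477 = 27.3.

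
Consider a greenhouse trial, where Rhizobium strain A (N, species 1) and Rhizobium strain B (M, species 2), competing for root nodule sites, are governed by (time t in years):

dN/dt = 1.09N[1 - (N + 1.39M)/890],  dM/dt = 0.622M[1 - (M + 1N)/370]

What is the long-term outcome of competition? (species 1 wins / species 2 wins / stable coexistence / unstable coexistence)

Compare the nullcline intercepts: K1/α12 = 890/1.39 = 640 > K2 = 370; K2/α21 = 370/1 = 370 < K1 = 890.
Since the inequalities point opposite ways, species 1 can invade but species 2 cannot.

species 1 excludes species 2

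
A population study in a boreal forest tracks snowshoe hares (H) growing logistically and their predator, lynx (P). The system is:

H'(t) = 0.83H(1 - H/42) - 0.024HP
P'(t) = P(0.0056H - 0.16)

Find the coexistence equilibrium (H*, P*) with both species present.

H* ≈ 28.6, P* ≈ 11.1

From dP/dt = 0 with P > 0: 0.0056H* = 0.16, so H* = 28.6.
Substitute into dH/dt = 0: 0.83(1 - 28.6/42) = 0.024P*.
The bracket is 0.32, giving P* = 0.265/0.024 = 11.1.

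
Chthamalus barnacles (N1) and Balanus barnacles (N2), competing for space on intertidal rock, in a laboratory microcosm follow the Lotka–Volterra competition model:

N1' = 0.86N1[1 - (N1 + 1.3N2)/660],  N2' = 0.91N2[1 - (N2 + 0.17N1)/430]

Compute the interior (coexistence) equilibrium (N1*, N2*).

N1* ≈ 130, N2* ≈ 408

Setting both brackets to zero gives the nullclines N1 + 1.3N2 = 660 and 0.17N1 + N2 = 430.
Substituting N2 = 430 - 0.17N1 into the first: N1(1 - 1.3·0.17) = 660 - 1.3·430.
So N1* = 101/0.779 = 130, and then N2* = 430 - 0.17·130 = 408.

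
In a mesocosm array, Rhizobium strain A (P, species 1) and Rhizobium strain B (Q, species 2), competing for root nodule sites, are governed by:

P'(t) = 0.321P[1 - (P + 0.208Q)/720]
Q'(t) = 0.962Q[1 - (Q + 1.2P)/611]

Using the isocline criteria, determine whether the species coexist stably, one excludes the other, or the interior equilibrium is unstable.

species 1 excludes species 2

Compare the nullcline intercepts: K1/α12 = 720/0.208 = 3460 > K2 = 611; K2/α21 = 611/1.2 = 509 < K1 = 720.
Since the inequalities point opposite ways, species 1 can invade but species 2 cannot.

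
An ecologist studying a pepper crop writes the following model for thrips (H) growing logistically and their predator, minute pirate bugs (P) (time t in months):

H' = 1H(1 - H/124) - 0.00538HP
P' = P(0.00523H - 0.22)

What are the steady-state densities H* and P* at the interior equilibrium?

H* ≈ 42.1, P* ≈ 123

From dP/dt = 0 with P > 0: 0.00523H* = 0.22, so H* = 42.1.
Substitute into dH/dt = 0: 1(1 - 42.1/124) = 0.00538P*.
The bracket is 0.661, giving P* = 0.661/0.00538 = 123.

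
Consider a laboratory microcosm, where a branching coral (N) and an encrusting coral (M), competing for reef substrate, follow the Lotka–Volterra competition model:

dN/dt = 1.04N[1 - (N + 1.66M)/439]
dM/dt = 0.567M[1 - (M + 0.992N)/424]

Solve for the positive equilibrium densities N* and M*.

Setting both brackets to zero gives the nullclines N + 1.66M = 439 and 0.992N + M = 424.
Substituting M = 424 - 0.992N into the first: N(1 - 1.66·0.992) = 439 - 1.66·424.
So N* = -265/-0.647 = 410, and then M* = 424 - 0.992·410 = 17.8.

N* ≈ 410, M* ≈ 17.8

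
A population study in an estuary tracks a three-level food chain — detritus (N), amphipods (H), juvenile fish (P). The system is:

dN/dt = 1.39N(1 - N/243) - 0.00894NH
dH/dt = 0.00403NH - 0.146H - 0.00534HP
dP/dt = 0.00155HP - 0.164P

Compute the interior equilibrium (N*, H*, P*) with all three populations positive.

N* ≈ 77.6, H* ≈ 106, P* ≈ 31.2

From dP/dt = 0: 0.00155H* = 0.164, so H* = 106.
From dN/dt = 0: 1.39(1 - N*/243) = 0.00894·106, giving N* = 243·(1 - 0.681) = 77.6.
From dH/dt = 0: 0.00403·77.6 - 0.146 = 0.00534P*, so P* = 0.167/0.00534 = 31.2.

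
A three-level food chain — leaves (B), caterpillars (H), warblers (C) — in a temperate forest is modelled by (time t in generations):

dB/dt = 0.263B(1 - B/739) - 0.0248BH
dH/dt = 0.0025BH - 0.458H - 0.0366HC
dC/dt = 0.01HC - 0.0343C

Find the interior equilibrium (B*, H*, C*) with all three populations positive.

B* ≈ 500, H* ≈ 3.43, C* ≈ 21.6

From dC/dt = 0: 0.01H* = 0.0343, so H* = 3.43.
From dB/dt = 0: 0.263(1 - B*/739) = 0.0248·3.43, giving B* = 739·(1 - 0.323) = 500.
From dH/dt = 0: 0.0025·500 - 0.458 = 0.0366C*, so C* = 0.792/0.0366 = 21.6.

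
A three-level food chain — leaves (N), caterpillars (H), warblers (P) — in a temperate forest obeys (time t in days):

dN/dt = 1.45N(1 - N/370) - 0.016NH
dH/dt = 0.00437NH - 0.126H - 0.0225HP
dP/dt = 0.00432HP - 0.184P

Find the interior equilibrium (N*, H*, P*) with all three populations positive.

N* ≈ 196, H* ≈ 42.6, P* ≈ 32.5

From dP/dt = 0: 0.00432H* = 0.184, so H* = 42.6.
From dN/dt = 0: 1.45(1 - N*/370) = 0.016·42.6, giving N* = 370·(1 - 0.47) = 196.
From dH/dt = 0: 0.00437·196 - 0.126 = 0.0225P*, so P* = 0.731/0.0225 = 32.5.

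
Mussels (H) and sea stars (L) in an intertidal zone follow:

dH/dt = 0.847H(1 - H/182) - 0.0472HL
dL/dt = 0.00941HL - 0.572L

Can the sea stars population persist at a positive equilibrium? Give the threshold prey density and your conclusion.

Threshold H = 60.8; K > 60.8, so yes, the predator persists.

The predator equation gives dL/dt > 0 only when H > 0.572/0.00941 = 60.8.
Without the predator, H → K = 182. Since 182 > 60.8, the predator can invade and persist.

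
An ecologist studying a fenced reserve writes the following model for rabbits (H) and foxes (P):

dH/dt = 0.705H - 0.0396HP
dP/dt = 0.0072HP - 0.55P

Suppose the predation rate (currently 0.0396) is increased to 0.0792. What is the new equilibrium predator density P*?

P* ≈ 8.9

At the interior fixed point, setting dH/dt = 0 with H > 0 fixes P* = (prey growth rate)/(HP coefficient) — independent of the other coefficients.
With the change, P* = 0.705/0.0792 = 8.9; it falls from 17.8.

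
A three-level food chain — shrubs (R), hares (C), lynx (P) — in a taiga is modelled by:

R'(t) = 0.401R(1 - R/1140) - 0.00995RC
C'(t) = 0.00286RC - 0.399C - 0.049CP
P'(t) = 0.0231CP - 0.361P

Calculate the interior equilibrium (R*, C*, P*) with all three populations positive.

From dP/dt = 0: 0.0231C* = 0.361, so C* = 15.6.
From dR/dt = 0: 0.401(1 - R*/1140) = 0.00995·15.6, giving R* = 1140·(1 - 0.388) = 698.
From dC/dt = 0: 0.00286·698 - 0.399 = 0.049P*, so P* = 1.6/0.049 = 32.6.

R* ≈ 698, C* ≈ 15.6, P* ≈ 32.6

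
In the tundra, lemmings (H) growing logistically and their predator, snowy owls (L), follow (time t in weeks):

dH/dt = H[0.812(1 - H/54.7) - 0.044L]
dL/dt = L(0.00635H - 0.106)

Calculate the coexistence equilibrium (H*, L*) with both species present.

From dL/dt = 0 with L > 0: 0.00635H* = 0.106, so H* = 16.7.
Substitute into dH/dt = 0: 0.812(1 - 16.7/54.7) = 0.044L*.
The bracket is 0.695, giving L* = 0.564/0.044 = 12.8.

H* ≈ 16.7, L* ≈ 12.8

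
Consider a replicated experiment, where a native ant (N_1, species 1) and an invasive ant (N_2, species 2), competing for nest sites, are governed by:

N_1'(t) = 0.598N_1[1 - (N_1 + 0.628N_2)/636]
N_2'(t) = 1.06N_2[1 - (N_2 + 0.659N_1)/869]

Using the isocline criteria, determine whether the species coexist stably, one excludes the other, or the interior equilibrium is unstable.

Compare the nullcline intercepts: K1/α12 = 636/0.628 = 1010 > K2 = 869; K2/α21 = 869/0.659 = 1320 > K1 = 636.
Since both inequalities hold, each species can invade when rare, so the interior equilibrium is stable.

stable coexistence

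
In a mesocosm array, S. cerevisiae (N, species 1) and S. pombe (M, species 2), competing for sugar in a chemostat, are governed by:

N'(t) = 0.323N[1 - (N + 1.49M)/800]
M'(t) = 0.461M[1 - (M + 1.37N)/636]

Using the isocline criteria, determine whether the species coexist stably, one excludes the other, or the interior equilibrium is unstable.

unstable coexistence (outcome depends on initial conditions)

Compare the nullcline intercepts: K1/α12 = 800/1.49 = 537 < K2 = 636; K2/α21 = 636/1.37 = 464 < K1 = 800.
Since both are reversed, neither can invade when rare; the interior point is a saddle.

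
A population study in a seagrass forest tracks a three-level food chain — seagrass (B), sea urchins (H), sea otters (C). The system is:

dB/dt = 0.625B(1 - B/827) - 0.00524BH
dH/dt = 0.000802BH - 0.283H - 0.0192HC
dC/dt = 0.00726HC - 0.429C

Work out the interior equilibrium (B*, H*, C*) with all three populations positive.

B* ≈ 417, H* ≈ 59.1, C* ≈ 2.69

From dC/dt = 0: 0.00726H* = 0.429, so H* = 59.1.
From dB/dt = 0: 0.625(1 - B*/827) = 0.00524·59.1, giving B* = 827·(1 - 0.495) = 417.
From dH/dt = 0: 0.000802·417 - 0.283 = 0.0192C*, so C* = 0.0517/0.0192 = 2.69.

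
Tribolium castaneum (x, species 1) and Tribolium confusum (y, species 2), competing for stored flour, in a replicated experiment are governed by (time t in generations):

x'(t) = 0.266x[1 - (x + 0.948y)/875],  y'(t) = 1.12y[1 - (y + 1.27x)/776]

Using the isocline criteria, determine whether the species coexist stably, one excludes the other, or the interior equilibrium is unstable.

species 1 excludes species 2

Compare the nullcline intercepts: K1/α12 = 875/0.948 = 923 > K2 = 776; K2/α21 = 776/1.27 = 611 < K1 = 875.
Since the inequalities point opposite ways, species 1 can invade but species 2 cannot.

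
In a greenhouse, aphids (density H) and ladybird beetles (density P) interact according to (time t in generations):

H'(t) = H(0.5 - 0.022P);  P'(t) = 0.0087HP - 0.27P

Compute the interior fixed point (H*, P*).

Set dP/dt = 0 with P > 0: 0.0087H - 0.27 = 0, so H* = 0.27/0.0087 = 31.
Set dH/dt = 0 with H > 0: 0.5 - 0.022P = 0, so P* = 0.5/0.022 = 22.7.

H* ≈ 31, P* ≈ 22.7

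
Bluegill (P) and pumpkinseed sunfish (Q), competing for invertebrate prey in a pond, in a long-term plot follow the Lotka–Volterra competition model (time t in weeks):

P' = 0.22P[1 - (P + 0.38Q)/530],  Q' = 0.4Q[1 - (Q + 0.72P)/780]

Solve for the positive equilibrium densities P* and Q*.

Setting both brackets to zero gives the nullclines P + 0.38Q = 530 and 0.72P + Q = 780.
Substituting Q = 780 - 0.72P into the first: P(1 - 0.38·0.72) = 530 - 0.38·780.
So P* = 234/0.726 = 322, and then Q* = 780 - 0.72·322 = 548.

P* ≈ 322, Q* ≈ 548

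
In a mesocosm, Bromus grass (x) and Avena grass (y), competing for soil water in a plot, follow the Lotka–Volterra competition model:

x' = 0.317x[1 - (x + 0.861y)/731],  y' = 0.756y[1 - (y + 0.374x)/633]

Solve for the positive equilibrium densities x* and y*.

x* ≈ 274, y* ≈ 530

Setting both brackets to zero gives the nullclines x + 0.861y = 731 and 0.374x + y = 633.
Substituting y = 633 - 0.374x into the first: x(1 - 0.861·0.374) = 731 - 0.861·633.
So x* = 186/0.678 = 274, and then y* = 633 - 0.374·274 = 530.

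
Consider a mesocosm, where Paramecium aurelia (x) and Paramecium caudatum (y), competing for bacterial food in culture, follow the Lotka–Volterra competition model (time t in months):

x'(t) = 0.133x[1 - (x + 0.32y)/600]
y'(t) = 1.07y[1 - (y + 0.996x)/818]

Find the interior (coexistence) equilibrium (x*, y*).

x* ≈ 496, y* ≈ 324

Setting both brackets to zero gives the nullclines x + 0.32y = 600 and 0.996x + y = 818.
Substituting y = 818 - 0.996x into the first: x(1 - 0.32·0.996) = 600 - 0.32·818.
So x* = 338/0.681 = 496, and then y* = 818 - 0.996·496 = 324.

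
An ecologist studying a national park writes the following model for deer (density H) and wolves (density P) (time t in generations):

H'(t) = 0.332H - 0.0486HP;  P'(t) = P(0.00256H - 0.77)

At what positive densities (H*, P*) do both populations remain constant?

H* ≈ 301, P* ≈ 6.83

Set dP/dt = 0 with P > 0: 0.00256H - 0.77 = 0, so H* = 0.77/0.00256 = 301.
Set dH/dt = 0 with H > 0: 0.332 - 0.0486P = 0, so P* = 0.332/0.0486 = 6.83.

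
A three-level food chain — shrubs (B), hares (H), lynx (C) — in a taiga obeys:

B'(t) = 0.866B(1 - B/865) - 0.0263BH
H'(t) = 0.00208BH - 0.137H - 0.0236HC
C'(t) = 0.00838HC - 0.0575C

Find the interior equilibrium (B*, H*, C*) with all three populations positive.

B* ≈ 685, H* ≈ 6.86, C* ≈ 54.5

From dC/dt = 0: 0.00838H* = 0.0575, so H* = 6.86.
From dB/dt = 0: 0.866(1 - B*/865) = 0.0263·6.86, giving B* = 865·(1 - 0.208) = 685.
From dH/dt = 0: 0.00208·685 - 0.137 = 0.0236C*, so C* = 1.29/0.0236 = 54.5.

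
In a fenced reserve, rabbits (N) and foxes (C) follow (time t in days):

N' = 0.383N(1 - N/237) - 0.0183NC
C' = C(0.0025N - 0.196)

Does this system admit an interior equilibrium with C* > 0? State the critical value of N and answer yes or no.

The predator equation gives dC/dt > 0 only when N > 0.196/0.0025 = 78.4.
Without the predator, N → K = 237. Since 237 > 78.4, the predator can invade and persist.

Threshold N = 78.4; K > 78.4, so yes, the predator persists.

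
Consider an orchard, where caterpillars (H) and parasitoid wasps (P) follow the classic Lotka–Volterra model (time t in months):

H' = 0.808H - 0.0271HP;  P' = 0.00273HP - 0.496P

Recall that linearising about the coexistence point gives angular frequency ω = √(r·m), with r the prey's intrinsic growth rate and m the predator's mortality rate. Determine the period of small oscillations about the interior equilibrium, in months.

Here r = 0.808 and m = 0.496, so r·m = 0.401.
ω = √0.401 = 0.633 per month, hence T = 2π/ω ≈ 9.93 months.

T ≈ 9.93 months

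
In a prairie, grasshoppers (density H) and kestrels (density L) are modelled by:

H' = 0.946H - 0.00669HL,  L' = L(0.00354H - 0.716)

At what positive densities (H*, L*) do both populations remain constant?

Set dL/dt = 0 with L > 0: 0.00354H - 0.716 = 0, so H* = 0.716/0.00354 = 202.
Set dH/dt = 0 with H > 0: 0.946 - 0.00669L = 0, so L* = 0.946/0.00669 = 141.

H* ≈ 202, L* ≈ 141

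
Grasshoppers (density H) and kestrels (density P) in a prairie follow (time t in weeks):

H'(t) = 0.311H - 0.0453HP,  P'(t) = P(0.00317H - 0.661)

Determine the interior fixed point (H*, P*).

Set dP/dt = 0 with P > 0: 0.00317H - 0.661 = 0, so H* = 0.661/0.00317 = 209.
Set dH/dt = 0 with H > 0: 0.311 - 0.0453P = 0, so P* = 0.311/0.0453 = 6.87.

H* ≈ 209, P* ≈ 6.87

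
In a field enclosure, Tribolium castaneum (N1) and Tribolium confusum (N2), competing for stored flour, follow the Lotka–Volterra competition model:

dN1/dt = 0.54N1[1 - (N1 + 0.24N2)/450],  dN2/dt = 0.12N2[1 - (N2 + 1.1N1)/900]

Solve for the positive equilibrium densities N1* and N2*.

Setting both brackets to zero gives the nullclines N1 + 0.24N2 = 450 and 1.1N1 + N2 = 900.
Substituting N2 = 900 - 1.1N1 into the first: N1(1 - 0.24·1.1) = 450 - 0.24·900.
So N1* = 234/0.736 = 318, and then N2* = 900 - 1.1·318 = 550.

N1* ≈ 318, N2* ≈ 550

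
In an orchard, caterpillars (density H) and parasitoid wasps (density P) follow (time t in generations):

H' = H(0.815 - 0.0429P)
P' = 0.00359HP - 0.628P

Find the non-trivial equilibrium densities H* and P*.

Set dP/dt = 0 with P > 0: 0.00359H - 0.628 = 0, so H* = 0.628/0.00359 = 175.
Set dH/dt = 0 with H > 0: 0.815 - 0.0429P = 0, so P* = 0.815/0.0429 = 19.

H* ≈ 175, P* ≈ 19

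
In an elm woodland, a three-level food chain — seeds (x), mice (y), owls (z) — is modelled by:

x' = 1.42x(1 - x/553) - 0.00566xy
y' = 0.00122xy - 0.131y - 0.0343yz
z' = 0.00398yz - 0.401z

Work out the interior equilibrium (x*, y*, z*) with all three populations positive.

From dz/dt = 0: 0.00398y* = 0.401, so y* = 101.
From dx/dt = 0: 1.42(1 - x*/553) = 0.00566·101, giving x* = 553·(1 - 0.402) = 331.
From dy/dt = 0: 0.00122·331 - 0.131 = 0.0343z*, so z* = 0.273/0.0343 = 7.95.

x* ≈ 331, y* ≈ 101, z* ≈ 7.95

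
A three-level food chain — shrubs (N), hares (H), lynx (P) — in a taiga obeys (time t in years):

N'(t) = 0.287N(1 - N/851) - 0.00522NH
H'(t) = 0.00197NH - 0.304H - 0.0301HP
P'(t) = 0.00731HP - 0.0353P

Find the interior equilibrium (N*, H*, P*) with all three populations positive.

From dP/dt = 0: 0.00731H* = 0.0353, so H* = 4.83.
From dN/dt = 0: 0.287(1 - N*/851) = 0.00522·4.83, giving N* = 851·(1 - 0.0878) = 776.
From dH/dt = 0: 0.00197·776 - 0.304 = 0.0301P*, so P* = 1.23/0.0301 = 40.7.

N* ≈ 776, H* ≈ 4.83, P* ≈ 40.7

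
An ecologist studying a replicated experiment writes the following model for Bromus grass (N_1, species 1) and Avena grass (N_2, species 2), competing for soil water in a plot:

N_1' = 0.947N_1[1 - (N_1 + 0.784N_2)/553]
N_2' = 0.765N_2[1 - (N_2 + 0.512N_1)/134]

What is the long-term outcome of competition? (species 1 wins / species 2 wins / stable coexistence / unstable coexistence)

Compare the nullcline intercepts: K1/α12 = 553/0.784 = 705 > K2 = 134; K2/α21 = 134/0.512 = 262 < K1 = 553.
Since the inequalities point opposite ways, species 1 can invade but species 2 cannot.

species 1 excludes species 2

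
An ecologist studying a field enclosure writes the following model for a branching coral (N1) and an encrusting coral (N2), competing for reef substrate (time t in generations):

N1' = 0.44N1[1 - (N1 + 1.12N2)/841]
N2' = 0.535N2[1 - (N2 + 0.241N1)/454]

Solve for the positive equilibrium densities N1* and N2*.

Setting both brackets to zero gives the nullclines N1 + 1.12N2 = 841 and 0.241N1 + N2 = 454.
Substituting N2 = 454 - 0.241N1 into the first: N1(1 - 1.12·0.241) = 841 - 1.12·454.
So N1* = 333/0.73 = 455, and then N2* = 454 - 0.241·455 = 344.

N1* ≈ 455, N2* ≈ 344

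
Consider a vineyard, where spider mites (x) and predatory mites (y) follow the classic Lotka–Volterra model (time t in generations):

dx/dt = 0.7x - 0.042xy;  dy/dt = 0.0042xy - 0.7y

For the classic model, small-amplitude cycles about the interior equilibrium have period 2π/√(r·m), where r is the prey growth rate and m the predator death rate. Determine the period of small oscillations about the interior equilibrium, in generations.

Here r = 0.7 and m = 0.7, so r·m = 0.49.
ω = √0.49 = 0.7 per generation, hence T = 2π/ω ≈ 8.98 generations.

T ≈ 8.98 generations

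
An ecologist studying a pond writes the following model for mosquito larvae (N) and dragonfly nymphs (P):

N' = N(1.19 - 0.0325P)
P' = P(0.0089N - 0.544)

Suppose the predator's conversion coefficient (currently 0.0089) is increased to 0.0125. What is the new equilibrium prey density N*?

N* ≈ 43.5

At the interior fixed point, setting dP/dt = 0 with P > 0 fixes N* = (predator death rate)/(NP coefficient) — independent of the other coefficients.
With the change, N* = 0.544/0.0125 = 43.5; it falls from 61.1.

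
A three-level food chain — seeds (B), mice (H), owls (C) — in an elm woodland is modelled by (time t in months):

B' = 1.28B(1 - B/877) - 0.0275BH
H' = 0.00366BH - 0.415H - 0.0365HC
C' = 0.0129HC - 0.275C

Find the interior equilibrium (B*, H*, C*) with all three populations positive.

B* ≈ 475, H* ≈ 21.3, C* ≈ 36.3

From dC/dt = 0: 0.0129H* = 0.275, so H* = 21.3.
From dB/dt = 0: 1.28(1 - B*/877) = 0.0275·21.3, giving B* = 877·(1 - 0.458) = 475.
From dH/dt = 0: 0.00366·475 - 0.415 = 0.0365C*, so C* = 1.32/0.0365 = 36.3.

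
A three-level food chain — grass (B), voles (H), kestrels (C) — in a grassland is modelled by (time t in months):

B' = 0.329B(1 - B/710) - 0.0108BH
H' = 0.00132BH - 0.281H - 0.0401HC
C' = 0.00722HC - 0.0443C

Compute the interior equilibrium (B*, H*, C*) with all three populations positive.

From dC/dt = 0: 0.00722H* = 0.0443, so H* = 6.14.
From dB/dt = 0: 0.329(1 - B*/710) = 0.0108·6.14, giving B* = 710·(1 - 0.201) = 567.
From dH/dt = 0: 0.00132·567 - 0.281 = 0.0401C*, so C* = 0.467/0.0401 = 11.7.

B* ≈ 567, H* ≈ 6.14, C* ≈ 11.7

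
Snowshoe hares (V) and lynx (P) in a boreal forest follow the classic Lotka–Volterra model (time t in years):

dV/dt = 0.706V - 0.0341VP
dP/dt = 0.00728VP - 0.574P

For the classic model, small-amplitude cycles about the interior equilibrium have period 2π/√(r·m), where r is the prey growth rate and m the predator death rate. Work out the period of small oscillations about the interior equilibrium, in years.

Here r = 0.706 and m = 0.574, so r·m = 0.405.
ω = √0.405 = 0.637 per year, hence T = 2π/ω ≈ 9.87 years.

T ≈ 9.87 years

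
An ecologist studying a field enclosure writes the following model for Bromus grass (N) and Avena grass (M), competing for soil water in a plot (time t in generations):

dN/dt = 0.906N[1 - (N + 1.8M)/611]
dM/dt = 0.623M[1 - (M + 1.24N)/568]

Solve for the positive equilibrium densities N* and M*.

N* ≈ 334, M* ≈ 154

Setting both brackets to zero gives the nullclines N + 1.8M = 611 and 1.24N + M = 568.
Substituting M = 568 - 1.24N into the first: N(1 - 1.8·1.24) = 611 - 1.8·568.
So N* = -411/-1.23 = 334, and then M* = 568 - 1.24·334 = 154.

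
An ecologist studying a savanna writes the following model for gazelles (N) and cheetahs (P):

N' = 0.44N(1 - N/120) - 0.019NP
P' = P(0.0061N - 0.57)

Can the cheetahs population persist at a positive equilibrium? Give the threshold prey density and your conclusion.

Threshold N = 93.4; K > 93.4, so yes, the predator persists.

The predator equation gives dP/dt > 0 only when N > 0.57/0.0061 = 93.4.
Without the predator, N → K = 120. Since 120 > 93.4, the predator can invade and persist.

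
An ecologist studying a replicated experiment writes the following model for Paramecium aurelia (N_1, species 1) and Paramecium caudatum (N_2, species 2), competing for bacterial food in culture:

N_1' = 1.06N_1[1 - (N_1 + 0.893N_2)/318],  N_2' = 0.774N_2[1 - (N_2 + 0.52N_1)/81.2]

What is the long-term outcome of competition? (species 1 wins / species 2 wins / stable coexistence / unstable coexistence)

Compare the nullcline intercepts: K1/α12 = 318/0.893 = 356 > K2 = 81.2; K2/α21 = 81.2/0.52 = 156 < K1 = 318.
Since the inequalities point opposite ways, species 1 can invade but species 2 cannot.

species 1 excludes species 2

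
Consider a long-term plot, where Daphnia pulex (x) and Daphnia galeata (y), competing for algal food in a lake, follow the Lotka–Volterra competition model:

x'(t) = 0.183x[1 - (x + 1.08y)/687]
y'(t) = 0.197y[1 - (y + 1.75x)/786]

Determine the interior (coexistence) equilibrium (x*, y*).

x* ≈ 182, y* ≈ 468

Setting both brackets to zero gives the nullclines x + 1.08y = 687 and 1.75x + y = 786.
Substituting y = 786 - 1.75x into the first: x(1 - 1.08·1.75) = 687 - 1.08·786.
So x* = -162/-0.89 = 182, and then y* = 786 - 1.75·182 = 468.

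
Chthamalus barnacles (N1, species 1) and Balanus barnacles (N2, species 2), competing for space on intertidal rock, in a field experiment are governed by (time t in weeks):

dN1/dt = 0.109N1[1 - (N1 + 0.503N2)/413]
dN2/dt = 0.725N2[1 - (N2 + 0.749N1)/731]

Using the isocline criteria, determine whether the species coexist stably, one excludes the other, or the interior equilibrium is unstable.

Compare the nullcline intercepts: K1/α12 = 413/0.503 = 821 > K2 = 731; K2/α21 = 731/0.749 = 976 > K1 = 413.
Since both inequalities hold, each species can invade when rare, so the interior equilibrium is stable.

stable coexistence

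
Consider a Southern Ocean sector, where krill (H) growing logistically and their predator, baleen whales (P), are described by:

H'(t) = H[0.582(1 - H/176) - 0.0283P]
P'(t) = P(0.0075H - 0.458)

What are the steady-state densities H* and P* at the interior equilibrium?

H* ≈ 61.1, P* ≈ 13.4

From dP/dt = 0 with P > 0: 0.0075H* = 0.458, so H* = 61.1.
Substitute into dH/dt = 0: 0.582(1 - 61.1/176) = 0.0283P*.
The bracket is 0.653, giving P* = 0.38/0.0283 = 13.4.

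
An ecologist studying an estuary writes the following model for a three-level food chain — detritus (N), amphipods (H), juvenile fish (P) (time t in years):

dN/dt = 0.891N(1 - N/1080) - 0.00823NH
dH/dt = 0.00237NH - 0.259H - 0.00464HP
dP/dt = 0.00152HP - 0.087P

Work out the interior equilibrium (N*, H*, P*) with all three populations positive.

From dP/dt = 0: 0.00152H* = 0.087, so H* = 57.2.
From dN/dt = 0: 0.891(1 - N*/1080) = 0.00823·57.2, giving N* = 1080·(1 - 0.529) = 509.
From dH/dt = 0: 0.00237·509 - 0.259 = 0.00464P*, so P* = 0.947/0.00464 = 204.

N* ≈ 509, H* ≈ 57.2, P* ≈ 204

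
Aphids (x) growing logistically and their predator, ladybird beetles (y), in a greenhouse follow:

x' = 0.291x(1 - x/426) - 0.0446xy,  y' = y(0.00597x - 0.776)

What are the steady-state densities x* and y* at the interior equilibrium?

From dy/dt = 0 with y > 0: 0.00597x* = 0.776, so x* = 130.
Substitute into dx/dt = 0: 0.291(1 - 130/426) = 0.0446y*.
The bracket is 0.695, giving y* = 0.202/0.0446 = 4.53.

x* ≈ 130, y* ≈ 4.53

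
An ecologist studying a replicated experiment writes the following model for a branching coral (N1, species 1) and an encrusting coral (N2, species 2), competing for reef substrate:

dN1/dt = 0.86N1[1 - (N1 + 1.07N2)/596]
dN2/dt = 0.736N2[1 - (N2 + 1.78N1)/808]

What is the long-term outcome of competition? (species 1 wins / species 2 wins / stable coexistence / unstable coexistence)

unstable coexistence (outcome depends on initial conditions)

Compare the nullcline intercepts: K1/α12 = 596/1.07 = 557 < K2 = 808; K2/α21 = 808/1.78 = 454 < K1 = 596.
Since both are reversed, neither can invade when rare; the interior point is a saddle.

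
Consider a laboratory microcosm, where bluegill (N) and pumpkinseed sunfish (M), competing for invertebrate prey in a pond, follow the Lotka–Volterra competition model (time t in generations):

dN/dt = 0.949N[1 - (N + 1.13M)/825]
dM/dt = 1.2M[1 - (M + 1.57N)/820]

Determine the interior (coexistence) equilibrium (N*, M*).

Setting both brackets to zero gives the nullclines N + 1.13M = 825 and 1.57N + M = 820.
Substituting M = 820 - 1.57N into the first: N(1 - 1.13·1.57) = 825 - 1.13·820.
So N* = -102/-0.774 = 131, and then M* = 820 - 1.57·131 = 614.

N* ≈ 131, M* ≈ 614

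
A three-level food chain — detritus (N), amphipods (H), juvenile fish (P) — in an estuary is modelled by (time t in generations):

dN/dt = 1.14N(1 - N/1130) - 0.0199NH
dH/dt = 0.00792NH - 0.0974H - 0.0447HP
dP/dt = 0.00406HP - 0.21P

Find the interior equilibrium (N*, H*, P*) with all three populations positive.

From dP/dt = 0: 0.00406H* = 0.21, so H* = 51.7.
From dN/dt = 0: 1.14(1 - N*/1130) = 0.0199·51.7, giving N* = 1130·(1 - 0.903) = 110.
From dH/dt = 0: 0.00792·110 - 0.0974 = 0.0447P*, so P* = 0.772/0.0447 = 17.3.

N* ≈ 110, H* ≈ 51.7, P* ≈ 17.3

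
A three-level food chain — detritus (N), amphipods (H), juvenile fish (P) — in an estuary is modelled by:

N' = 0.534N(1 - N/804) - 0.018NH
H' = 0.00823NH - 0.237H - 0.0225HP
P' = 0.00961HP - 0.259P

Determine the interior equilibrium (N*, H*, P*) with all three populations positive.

From dP/dt = 0: 0.00961H* = 0.259, so H* = 27.
From dN/dt = 0: 0.534(1 - N*/804) = 0.018·27, giving N* = 804·(1 - 0.908) = 73.6.
From dH/dt = 0: 0.00823·73.6 - 0.237 = 0.0225P*, so P* = 0.369/0.0225 = 16.4.

N* ≈ 73.6, H* ≈ 27, P* ≈ 16.4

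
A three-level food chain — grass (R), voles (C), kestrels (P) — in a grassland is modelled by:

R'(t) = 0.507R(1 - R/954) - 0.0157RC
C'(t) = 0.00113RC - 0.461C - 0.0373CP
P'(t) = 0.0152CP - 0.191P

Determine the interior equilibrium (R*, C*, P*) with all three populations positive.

R* ≈ 583, C* ≈ 12.6, P* ≈ 5.3

From dP/dt = 0: 0.0152C* = 0.191, so C* = 12.6.
From dR/dt = 0: 0.507(1 - R*/954) = 0.0157·12.6, giving R* = 954·(1 - 0.389) = 583.
From dC/dt = 0: 0.00113·583 - 0.461 = 0.0373P*, so P* = 0.198/0.0373 = 5.3.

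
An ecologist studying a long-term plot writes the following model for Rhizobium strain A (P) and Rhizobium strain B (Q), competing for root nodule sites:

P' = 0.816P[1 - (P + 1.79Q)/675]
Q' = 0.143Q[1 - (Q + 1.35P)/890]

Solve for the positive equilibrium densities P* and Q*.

Setting both brackets to zero gives the nullclines P + 1.79Q = 675 and 1.35P + Q = 890.
Substituting Q = 890 - 1.35P into the first: P(1 - 1.79·1.35) = 675 - 1.79·890.
So P* = -918/-1.42 = 648, and then Q* = 890 - 1.35·648 = 15.

P* ≈ 648, Q* ≈ 15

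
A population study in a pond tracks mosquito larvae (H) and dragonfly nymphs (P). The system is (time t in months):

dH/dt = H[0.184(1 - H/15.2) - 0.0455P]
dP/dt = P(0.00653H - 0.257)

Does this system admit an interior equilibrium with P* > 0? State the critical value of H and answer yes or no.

Threshold H = 39.4; K < 39.4, so no, the predator goes extinct.

The predator equation gives dP/dt > 0 only when H > 0.257/0.00653 = 39.4.
Without the predator, H → K = 15.2. Since 15.2 < 39.4, the predator cannot invade.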